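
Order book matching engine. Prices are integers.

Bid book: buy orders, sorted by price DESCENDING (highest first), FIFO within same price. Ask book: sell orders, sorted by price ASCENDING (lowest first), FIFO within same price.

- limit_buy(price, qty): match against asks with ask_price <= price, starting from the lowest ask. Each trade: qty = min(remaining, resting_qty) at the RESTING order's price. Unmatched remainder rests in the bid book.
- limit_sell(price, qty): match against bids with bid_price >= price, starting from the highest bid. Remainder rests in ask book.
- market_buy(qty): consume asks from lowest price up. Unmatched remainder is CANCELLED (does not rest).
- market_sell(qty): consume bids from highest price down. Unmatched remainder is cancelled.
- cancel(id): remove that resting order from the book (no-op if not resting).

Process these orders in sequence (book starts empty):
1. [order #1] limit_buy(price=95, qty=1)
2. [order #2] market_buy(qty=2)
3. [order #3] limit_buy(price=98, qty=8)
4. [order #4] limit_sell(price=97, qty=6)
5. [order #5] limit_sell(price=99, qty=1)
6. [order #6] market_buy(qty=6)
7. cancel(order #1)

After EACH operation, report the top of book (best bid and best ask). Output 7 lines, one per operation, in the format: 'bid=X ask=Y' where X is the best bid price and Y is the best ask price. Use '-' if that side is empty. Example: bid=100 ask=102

After op 1 [order #1] limit_buy(price=95, qty=1): fills=none; bids=[#1:1@95] asks=[-]
After op 2 [order #2] market_buy(qty=2): fills=none; bids=[#1:1@95] asks=[-]
After op 3 [order #3] limit_buy(price=98, qty=8): fills=none; bids=[#3:8@98 #1:1@95] asks=[-]
After op 4 [order #4] limit_sell(price=97, qty=6): fills=#3x#4:6@98; bids=[#3:2@98 #1:1@95] asks=[-]
After op 5 [order #5] limit_sell(price=99, qty=1): fills=none; bids=[#3:2@98 #1:1@95] asks=[#5:1@99]
After op 6 [order #6] market_buy(qty=6): fills=#6x#5:1@99; bids=[#3:2@98 #1:1@95] asks=[-]
After op 7 cancel(order #1): fills=none; bids=[#3:2@98] asks=[-]

Answer: bid=95 ask=-
bid=95 ask=-
bid=98 ask=-
bid=98 ask=-
bid=98 ask=99
bid=98 ask=-
bid=98 ask=-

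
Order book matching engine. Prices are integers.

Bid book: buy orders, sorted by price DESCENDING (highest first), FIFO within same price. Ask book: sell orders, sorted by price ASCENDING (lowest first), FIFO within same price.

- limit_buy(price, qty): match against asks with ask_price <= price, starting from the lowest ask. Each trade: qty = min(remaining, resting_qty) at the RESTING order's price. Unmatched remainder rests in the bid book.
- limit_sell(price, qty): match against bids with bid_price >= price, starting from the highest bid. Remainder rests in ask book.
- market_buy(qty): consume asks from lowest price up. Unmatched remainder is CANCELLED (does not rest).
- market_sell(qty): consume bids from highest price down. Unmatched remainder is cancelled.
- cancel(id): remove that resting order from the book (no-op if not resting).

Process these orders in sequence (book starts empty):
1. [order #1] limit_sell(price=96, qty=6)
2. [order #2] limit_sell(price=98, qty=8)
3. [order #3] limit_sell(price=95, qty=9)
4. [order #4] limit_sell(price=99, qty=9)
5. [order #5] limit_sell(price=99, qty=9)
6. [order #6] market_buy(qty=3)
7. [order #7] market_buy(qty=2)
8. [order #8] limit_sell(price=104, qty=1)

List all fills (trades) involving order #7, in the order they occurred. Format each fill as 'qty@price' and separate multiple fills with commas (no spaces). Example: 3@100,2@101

Answer: 2@95

Derivation:
After op 1 [order #1] limit_sell(price=96, qty=6): fills=none; bids=[-] asks=[#1:6@96]
After op 2 [order #2] limit_sell(price=98, qty=8): fills=none; bids=[-] asks=[#1:6@96 #2:8@98]
After op 3 [order #3] limit_sell(price=95, qty=9): fills=none; bids=[-] asks=[#3:9@95 #1:6@96 #2:8@98]
After op 4 [order #4] limit_sell(price=99, qty=9): fills=none; bids=[-] asks=[#3:9@95 #1:6@96 #2:8@98 #4:9@99]
After op 5 [order #5] limit_sell(price=99, qty=9): fills=none; bids=[-] asks=[#3:9@95 #1:6@96 #2:8@98 #4:9@99 #5:9@99]
After op 6 [order #6] market_buy(qty=3): fills=#6x#3:3@95; bids=[-] asks=[#3:6@95 #1:6@96 #2:8@98 #4:9@99 #5:9@99]
After op 7 [order #7] market_buy(qty=2): fills=#7x#3:2@95; bids=[-] asks=[#3:4@95 #1:6@96 #2:8@98 #4:9@99 #5:9@99]
After op 8 [order #8] limit_sell(price=104, qty=1): fills=none; bids=[-] asks=[#3:4@95 #1:6@96 #2:8@98 #4:9@99 #5:9@99 #8:1@104]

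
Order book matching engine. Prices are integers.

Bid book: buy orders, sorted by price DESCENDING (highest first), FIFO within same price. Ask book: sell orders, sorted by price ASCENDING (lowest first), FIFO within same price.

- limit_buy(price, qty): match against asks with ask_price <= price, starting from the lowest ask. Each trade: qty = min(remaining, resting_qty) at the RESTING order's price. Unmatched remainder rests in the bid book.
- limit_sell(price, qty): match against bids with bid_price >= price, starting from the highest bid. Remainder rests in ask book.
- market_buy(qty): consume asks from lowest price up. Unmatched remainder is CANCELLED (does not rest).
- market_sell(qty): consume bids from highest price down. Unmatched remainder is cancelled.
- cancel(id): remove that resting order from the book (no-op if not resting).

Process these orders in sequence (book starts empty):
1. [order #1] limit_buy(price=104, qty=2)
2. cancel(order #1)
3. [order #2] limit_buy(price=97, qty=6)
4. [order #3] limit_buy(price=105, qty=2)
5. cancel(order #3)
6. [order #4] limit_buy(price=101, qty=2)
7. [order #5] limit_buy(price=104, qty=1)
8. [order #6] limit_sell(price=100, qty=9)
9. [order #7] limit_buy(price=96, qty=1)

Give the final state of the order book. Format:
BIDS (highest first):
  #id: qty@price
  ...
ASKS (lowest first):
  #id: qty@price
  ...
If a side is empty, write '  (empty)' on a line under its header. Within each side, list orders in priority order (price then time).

After op 1 [order #1] limit_buy(price=104, qty=2): fills=none; bids=[#1:2@104] asks=[-]
After op 2 cancel(order #1): fills=none; bids=[-] asks=[-]
After op 3 [order #2] limit_buy(price=97, qty=6): fills=none; bids=[#2:6@97] asks=[-]
After op 4 [order #3] limit_buy(price=105, qty=2): fills=none; bids=[#3:2@105 #2:6@97] asks=[-]
After op 5 cancel(order #3): fills=none; bids=[#2:6@97] asks=[-]
After op 6 [order #4] limit_buy(price=101, qty=2): fills=none; bids=[#4:2@101 #2:6@97] asks=[-]
After op 7 [order #5] limit_buy(price=104, qty=1): fills=none; bids=[#5:1@104 #4:2@101 #2:6@97] asks=[-]
After op 8 [order #6] limit_sell(price=100, qty=9): fills=#5x#6:1@104 #4x#6:2@101; bids=[#2:6@97] asks=[#6:6@100]
After op 9 [order #7] limit_buy(price=96, qty=1): fills=none; bids=[#2:6@97 #7:1@96] asks=[#6:6@100]

Answer: BIDS (highest first):
  #2: 6@97
  #7: 1@96
ASKS (lowest first):
  #6: 6@100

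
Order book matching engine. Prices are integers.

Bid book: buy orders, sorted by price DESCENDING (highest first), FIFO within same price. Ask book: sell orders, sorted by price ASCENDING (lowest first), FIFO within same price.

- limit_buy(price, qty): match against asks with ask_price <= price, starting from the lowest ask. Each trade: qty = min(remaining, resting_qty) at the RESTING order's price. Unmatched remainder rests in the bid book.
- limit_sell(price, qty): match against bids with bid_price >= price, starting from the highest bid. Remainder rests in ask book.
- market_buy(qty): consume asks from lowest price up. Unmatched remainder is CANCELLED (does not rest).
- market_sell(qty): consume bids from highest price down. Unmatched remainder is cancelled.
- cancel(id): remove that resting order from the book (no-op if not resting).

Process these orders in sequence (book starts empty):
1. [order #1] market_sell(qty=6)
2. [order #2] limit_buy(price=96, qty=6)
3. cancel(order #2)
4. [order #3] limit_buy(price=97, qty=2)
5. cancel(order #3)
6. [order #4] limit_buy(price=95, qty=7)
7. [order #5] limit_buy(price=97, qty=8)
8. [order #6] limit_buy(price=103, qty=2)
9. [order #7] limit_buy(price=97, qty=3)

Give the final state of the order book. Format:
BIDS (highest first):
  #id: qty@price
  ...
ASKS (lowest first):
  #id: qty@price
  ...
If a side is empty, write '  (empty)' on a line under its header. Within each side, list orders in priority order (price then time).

Answer: BIDS (highest first):
  #6: 2@103
  #5: 8@97
  #7: 3@97
  #4: 7@95
ASKS (lowest first):
  (empty)

Derivation:
After op 1 [order #1] market_sell(qty=6): fills=none; bids=[-] asks=[-]
After op 2 [order #2] limit_buy(price=96, qty=6): fills=none; bids=[#2:6@96] asks=[-]
After op 3 cancel(order #2): fills=none; bids=[-] asks=[-]
After op 4 [order #3] limit_buy(price=97, qty=2): fills=none; bids=[#3:2@97] asks=[-]
After op 5 cancel(order #3): fills=none; bids=[-] asks=[-]
After op 6 [order #4] limit_buy(price=95, qty=7): fills=none; bids=[#4:7@95] asks=[-]
After op 7 [order #5] limit_buy(price=97, qty=8): fills=none; bids=[#5:8@97 #4:7@95] asks=[-]
After op 8 [order #6] limit_buy(price=103, qty=2): fills=none; bids=[#6:2@103 #5:8@97 #4:7@95] asks=[-]
After op 9 [order #7] limit_buy(price=97, qty=3): fills=none; bids=[#6:2@103 #5:8@97 #7:3@97 #4:7@95] asks=[-]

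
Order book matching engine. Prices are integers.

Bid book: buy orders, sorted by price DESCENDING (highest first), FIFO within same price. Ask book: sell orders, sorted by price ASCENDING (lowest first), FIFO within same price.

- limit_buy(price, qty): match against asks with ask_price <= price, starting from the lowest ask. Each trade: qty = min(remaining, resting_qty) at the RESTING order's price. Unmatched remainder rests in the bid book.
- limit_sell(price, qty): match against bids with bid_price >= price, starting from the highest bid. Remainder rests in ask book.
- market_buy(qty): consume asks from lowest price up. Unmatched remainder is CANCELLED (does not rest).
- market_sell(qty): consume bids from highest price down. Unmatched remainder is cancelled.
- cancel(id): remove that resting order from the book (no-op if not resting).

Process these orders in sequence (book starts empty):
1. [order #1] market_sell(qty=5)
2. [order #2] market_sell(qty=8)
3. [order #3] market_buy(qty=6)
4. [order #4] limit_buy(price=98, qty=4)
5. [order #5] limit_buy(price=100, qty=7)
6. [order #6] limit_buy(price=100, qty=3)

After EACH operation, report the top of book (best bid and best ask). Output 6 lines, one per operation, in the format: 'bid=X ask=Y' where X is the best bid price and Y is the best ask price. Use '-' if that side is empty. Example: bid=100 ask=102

Answer: bid=- ask=-
bid=- ask=-
bid=- ask=-
bid=98 ask=-
bid=100 ask=-
bid=100 ask=-

Derivation:
After op 1 [order #1] market_sell(qty=5): fills=none; bids=[-] asks=[-]
After op 2 [order #2] market_sell(qty=8): fills=none; bids=[-] asks=[-]
After op 3 [order #3] market_buy(qty=6): fills=none; bids=[-] asks=[-]
After op 4 [order #4] limit_buy(price=98, qty=4): fills=none; bids=[#4:4@98] asks=[-]
After op 5 [order #5] limit_buy(price=100, qty=7): fills=none; bids=[#5:7@100 #4:4@98] asks=[-]
After op 6 [order #6] limit_buy(price=100, qty=3): fills=none; bids=[#5:7@100 #6:3@100 #4:4@98] asks=[-]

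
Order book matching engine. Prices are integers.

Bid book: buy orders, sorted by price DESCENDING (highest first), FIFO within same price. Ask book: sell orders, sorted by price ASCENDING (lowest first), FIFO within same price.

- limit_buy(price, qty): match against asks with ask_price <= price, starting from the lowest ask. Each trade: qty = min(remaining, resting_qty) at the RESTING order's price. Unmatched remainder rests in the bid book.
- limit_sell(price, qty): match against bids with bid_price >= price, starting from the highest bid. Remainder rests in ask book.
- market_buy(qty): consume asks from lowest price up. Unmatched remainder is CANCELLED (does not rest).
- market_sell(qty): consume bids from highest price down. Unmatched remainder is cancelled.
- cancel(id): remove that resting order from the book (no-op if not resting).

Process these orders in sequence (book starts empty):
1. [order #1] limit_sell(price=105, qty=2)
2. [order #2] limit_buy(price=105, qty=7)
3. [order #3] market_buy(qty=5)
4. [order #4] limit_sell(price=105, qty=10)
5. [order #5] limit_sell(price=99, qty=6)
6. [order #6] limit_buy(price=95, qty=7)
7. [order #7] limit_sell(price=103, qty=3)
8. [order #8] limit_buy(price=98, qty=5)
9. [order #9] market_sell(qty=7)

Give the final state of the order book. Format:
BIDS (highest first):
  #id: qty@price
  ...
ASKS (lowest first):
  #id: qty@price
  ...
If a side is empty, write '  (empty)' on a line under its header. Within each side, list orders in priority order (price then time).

After op 1 [order #1] limit_sell(price=105, qty=2): fills=none; bids=[-] asks=[#1:2@105]
After op 2 [order #2] limit_buy(price=105, qty=7): fills=#2x#1:2@105; bids=[#2:5@105] asks=[-]
After op 3 [order #3] market_buy(qty=5): fills=none; bids=[#2:5@105] asks=[-]
After op 4 [order #4] limit_sell(price=105, qty=10): fills=#2x#4:5@105; bids=[-] asks=[#4:5@105]
After op 5 [order #5] limit_sell(price=99, qty=6): fills=none; bids=[-] asks=[#5:6@99 #4:5@105]
After op 6 [order #6] limit_buy(price=95, qty=7): fills=none; bids=[#6:7@95] asks=[#5:6@99 #4:5@105]
After op 7 [order #7] limit_sell(price=103, qty=3): fills=none; bids=[#6:7@95] asks=[#5:6@99 #7:3@103 #4:5@105]
After op 8 [order #8] limit_buy(price=98, qty=5): fills=none; bids=[#8:5@98 #6:7@95] asks=[#5:6@99 #7:3@103 #4:5@105]
After op 9 [order #9] market_sell(qty=7): fills=#8x#9:5@98 #6x#9:2@95; bids=[#6:5@95] asks=[#5:6@99 #7:3@103 #4:5@105]

Answer: BIDS (highest first):
  #6: 5@95
ASKS (lowest first):
  #5: 6@99
  #7: 3@103
  #4: 5@105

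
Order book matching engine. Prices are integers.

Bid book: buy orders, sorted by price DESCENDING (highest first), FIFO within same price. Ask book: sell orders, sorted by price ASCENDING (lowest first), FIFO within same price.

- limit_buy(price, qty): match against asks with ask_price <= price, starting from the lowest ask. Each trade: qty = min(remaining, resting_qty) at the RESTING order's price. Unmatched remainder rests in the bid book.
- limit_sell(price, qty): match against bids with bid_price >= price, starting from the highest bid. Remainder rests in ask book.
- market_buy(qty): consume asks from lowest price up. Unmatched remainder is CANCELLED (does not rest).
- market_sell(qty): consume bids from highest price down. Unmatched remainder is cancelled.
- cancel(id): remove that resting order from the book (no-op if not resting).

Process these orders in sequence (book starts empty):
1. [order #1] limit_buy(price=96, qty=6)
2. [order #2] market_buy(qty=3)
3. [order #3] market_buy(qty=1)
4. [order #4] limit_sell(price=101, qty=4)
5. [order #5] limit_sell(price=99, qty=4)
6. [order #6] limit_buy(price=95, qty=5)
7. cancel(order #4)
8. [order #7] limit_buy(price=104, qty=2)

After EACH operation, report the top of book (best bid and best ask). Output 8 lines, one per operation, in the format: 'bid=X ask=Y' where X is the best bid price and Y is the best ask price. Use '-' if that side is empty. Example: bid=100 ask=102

After op 1 [order #1] limit_buy(price=96, qty=6): fills=none; bids=[#1:6@96] asks=[-]
After op 2 [order #2] market_buy(qty=3): fills=none; bids=[#1:6@96] asks=[-]
After op 3 [order #3] market_buy(qty=1): fills=none; bids=[#1:6@96] asks=[-]
After op 4 [order #4] limit_sell(price=101, qty=4): fills=none; bids=[#1:6@96] asks=[#4:4@101]
After op 5 [order #5] limit_sell(price=99, qty=4): fills=none; bids=[#1:6@96] asks=[#5:4@99 #4:4@101]
After op 6 [order #6] limit_buy(price=95, qty=5): fills=none; bids=[#1:6@96 #6:5@95] asks=[#5:4@99 #4:4@101]
After op 7 cancel(order #4): fills=none; bids=[#1:6@96 #6:5@95] asks=[#5:4@99]
After op 8 [order #7] limit_buy(price=104, qty=2): fills=#7x#5:2@99; bids=[#1:6@96 #6:5@95] asks=[#5:2@99]

Answer: bid=96 ask=-
bid=96 ask=-
bid=96 ask=-
bid=96 ask=101
bid=96 ask=99
bid=96 ask=99
bid=96 ask=99
bid=96 ask=99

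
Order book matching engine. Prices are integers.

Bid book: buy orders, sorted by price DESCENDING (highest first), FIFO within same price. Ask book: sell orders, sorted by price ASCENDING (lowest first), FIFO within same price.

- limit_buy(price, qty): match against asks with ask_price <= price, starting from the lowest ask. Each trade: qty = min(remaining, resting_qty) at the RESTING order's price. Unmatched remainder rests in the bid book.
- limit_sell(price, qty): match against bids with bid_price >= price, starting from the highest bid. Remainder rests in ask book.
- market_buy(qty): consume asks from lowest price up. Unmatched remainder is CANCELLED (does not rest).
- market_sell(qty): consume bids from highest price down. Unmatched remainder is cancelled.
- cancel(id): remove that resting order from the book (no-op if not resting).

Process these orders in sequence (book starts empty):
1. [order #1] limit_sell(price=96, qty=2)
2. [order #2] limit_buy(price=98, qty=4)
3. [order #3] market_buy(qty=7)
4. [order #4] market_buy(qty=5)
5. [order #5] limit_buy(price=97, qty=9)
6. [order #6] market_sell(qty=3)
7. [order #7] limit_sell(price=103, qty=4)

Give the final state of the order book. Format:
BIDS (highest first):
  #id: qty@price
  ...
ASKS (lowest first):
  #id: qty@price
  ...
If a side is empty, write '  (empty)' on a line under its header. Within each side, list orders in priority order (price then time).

After op 1 [order #1] limit_sell(price=96, qty=2): fills=none; bids=[-] asks=[#1:2@96]
After op 2 [order #2] limit_buy(price=98, qty=4): fills=#2x#1:2@96; bids=[#2:2@98] asks=[-]
After op 3 [order #3] market_buy(qty=7): fills=none; bids=[#2:2@98] asks=[-]
After op 4 [order #4] market_buy(qty=5): fills=none; bids=[#2:2@98] asks=[-]
After op 5 [order #5] limit_buy(price=97, qty=9): fills=none; bids=[#2:2@98 #5:9@97] asks=[-]
After op 6 [order #6] market_sell(qty=3): fills=#2x#6:2@98 #5x#6:1@97; bids=[#5:8@97] asks=[-]
After op 7 [order #7] limit_sell(price=103, qty=4): fills=none; bids=[#5:8@97] asks=[#7:4@103]

Answer: BIDS (highest first):
  #5: 8@97
ASKS (lowest first):
  #7: 4@103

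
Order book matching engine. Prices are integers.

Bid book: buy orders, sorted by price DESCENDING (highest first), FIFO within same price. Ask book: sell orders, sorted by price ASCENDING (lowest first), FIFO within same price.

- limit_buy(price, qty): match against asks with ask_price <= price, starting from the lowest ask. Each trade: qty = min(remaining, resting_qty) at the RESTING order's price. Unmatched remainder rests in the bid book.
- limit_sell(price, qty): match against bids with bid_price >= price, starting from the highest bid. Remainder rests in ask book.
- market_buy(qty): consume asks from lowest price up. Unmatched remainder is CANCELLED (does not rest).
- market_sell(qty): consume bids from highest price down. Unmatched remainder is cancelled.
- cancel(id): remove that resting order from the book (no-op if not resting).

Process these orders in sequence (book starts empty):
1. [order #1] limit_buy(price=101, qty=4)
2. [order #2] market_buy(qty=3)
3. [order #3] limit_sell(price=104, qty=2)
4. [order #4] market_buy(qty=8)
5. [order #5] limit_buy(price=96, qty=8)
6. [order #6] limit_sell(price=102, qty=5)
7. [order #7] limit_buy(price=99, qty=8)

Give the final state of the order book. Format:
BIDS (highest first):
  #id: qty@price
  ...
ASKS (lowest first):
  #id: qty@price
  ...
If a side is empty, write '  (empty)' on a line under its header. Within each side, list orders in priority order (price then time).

Answer: BIDS (highest first):
  #1: 4@101
  #7: 8@99
  #5: 8@96
ASKS (lowest first):
  #6: 5@102

Derivation:
After op 1 [order #1] limit_buy(price=101, qty=4): fills=none; bids=[#1:4@101] asks=[-]
After op 2 [order #2] market_buy(qty=3): fills=none; bids=[#1:4@101] asks=[-]
After op 3 [order #3] limit_sell(price=104, qty=2): fills=none; bids=[#1:4@101] asks=[#3:2@104]
After op 4 [order #4] market_buy(qty=8): fills=#4x#3:2@104; bids=[#1:4@101] asks=[-]
After op 5 [order #5] limit_buy(price=96, qty=8): fills=none; bids=[#1:4@101 #5:8@96] asks=[-]
After op 6 [order #6] limit_sell(price=102, qty=5): fills=none; bids=[#1:4@101 #5:8@96] asks=[#6:5@102]
After op 7 [order #7] limit_buy(price=99, qty=8): fills=none; bids=[#1:4@101 #7:8@99 #5:8@96] asks=[#6:5@102]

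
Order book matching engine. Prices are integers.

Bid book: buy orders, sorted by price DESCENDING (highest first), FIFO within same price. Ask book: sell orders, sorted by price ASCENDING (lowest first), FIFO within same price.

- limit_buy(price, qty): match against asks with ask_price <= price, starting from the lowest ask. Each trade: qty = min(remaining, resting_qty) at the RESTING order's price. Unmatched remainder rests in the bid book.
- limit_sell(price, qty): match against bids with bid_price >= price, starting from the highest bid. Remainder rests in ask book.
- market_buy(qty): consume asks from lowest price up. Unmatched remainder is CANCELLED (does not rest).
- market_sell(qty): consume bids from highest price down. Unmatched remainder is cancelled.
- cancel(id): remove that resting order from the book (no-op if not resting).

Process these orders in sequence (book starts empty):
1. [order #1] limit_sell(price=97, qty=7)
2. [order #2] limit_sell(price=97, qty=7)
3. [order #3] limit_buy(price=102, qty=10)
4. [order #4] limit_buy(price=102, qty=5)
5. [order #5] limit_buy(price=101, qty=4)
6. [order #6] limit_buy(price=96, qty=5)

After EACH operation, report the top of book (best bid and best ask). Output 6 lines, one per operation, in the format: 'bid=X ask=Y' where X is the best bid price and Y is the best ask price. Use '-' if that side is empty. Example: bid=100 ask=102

Answer: bid=- ask=97
bid=- ask=97
bid=- ask=97
bid=102 ask=-
bid=102 ask=-
bid=102 ask=-

Derivation:
After op 1 [order #1] limit_sell(price=97, qty=7): fills=none; bids=[-] asks=[#1:7@97]
After op 2 [order #2] limit_sell(price=97, qty=7): fills=none; bids=[-] asks=[#1:7@97 #2:7@97]
After op 3 [order #3] limit_buy(price=102, qty=10): fills=#3x#1:7@97 #3x#2:3@97; bids=[-] asks=[#2:4@97]
After op 4 [order #4] limit_buy(price=102, qty=5): fills=#4x#2:4@97; bids=[#4:1@102] asks=[-]
After op 5 [order #5] limit_buy(price=101, qty=4): fills=none; bids=[#4:1@102 #5:4@101] asks=[-]
After op 6 [order #6] limit_buy(price=96, qty=5): fills=none; bids=[#4:1@102 #5:4@101 #6:5@96] asks=[-]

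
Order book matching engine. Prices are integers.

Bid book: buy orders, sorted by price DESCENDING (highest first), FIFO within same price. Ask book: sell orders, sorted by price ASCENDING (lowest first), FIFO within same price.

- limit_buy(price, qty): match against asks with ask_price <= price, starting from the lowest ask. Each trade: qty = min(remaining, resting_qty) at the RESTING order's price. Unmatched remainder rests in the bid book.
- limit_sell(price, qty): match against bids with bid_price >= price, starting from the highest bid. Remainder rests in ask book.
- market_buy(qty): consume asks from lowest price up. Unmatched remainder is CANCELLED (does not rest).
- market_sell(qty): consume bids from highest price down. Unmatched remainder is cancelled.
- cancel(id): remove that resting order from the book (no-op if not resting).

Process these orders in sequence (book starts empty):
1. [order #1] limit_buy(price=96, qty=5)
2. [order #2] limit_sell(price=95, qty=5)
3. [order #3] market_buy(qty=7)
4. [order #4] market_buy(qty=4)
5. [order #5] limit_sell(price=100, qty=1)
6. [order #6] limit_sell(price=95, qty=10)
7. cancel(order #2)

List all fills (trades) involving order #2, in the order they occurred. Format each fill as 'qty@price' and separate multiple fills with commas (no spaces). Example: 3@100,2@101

Answer: 5@96

Derivation:
After op 1 [order #1] limit_buy(price=96, qty=5): fills=none; bids=[#1:5@96] asks=[-]
After op 2 [order #2] limit_sell(price=95, qty=5): fills=#1x#2:5@96; bids=[-] asks=[-]
After op 3 [order #3] market_buy(qty=7): fills=none; bids=[-] asks=[-]
After op 4 [order #4] market_buy(qty=4): fills=none; bids=[-] asks=[-]
After op 5 [order #5] limit_sell(price=100, qty=1): fills=none; bids=[-] asks=[#5:1@100]
After op 6 [order #6] limit_sell(price=95, qty=10): fills=none; bids=[-] asks=[#6:10@95 #5:1@100]
After op 7 cancel(order #2): fills=none; bids=[-] asks=[#6:10@95 #5:1@100]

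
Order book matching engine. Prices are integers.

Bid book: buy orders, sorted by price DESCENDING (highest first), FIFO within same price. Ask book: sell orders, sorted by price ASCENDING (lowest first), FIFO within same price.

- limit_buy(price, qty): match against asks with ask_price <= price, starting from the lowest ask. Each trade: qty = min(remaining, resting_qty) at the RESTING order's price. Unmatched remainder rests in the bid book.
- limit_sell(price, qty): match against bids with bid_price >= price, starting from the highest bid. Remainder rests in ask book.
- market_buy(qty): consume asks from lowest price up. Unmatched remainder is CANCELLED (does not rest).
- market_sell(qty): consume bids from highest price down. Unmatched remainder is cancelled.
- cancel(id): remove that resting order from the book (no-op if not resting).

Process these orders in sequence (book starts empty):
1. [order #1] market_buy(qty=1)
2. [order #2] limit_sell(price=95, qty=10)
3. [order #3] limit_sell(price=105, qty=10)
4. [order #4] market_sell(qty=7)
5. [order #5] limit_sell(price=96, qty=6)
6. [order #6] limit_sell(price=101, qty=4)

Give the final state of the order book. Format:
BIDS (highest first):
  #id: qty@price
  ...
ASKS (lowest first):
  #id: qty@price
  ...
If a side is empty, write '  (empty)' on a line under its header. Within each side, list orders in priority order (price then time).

Answer: BIDS (highest first):
  (empty)
ASKS (lowest first):
  #2: 10@95
  #5: 6@96
  #6: 4@101
  #3: 10@105

Derivation:
After op 1 [order #1] market_buy(qty=1): fills=none; bids=[-] asks=[-]
After op 2 [order #2] limit_sell(price=95, qty=10): fills=none; bids=[-] asks=[#2:10@95]
After op 3 [order #3] limit_sell(price=105, qty=10): fills=none; bids=[-] asks=[#2:10@95 #3:10@105]
After op 4 [order #4] market_sell(qty=7): fills=none; bids=[-] asks=[#2:10@95 #3:10@105]
After op 5 [order #5] limit_sell(price=96, qty=6): fills=none; bids=[-] asks=[#2:10@95 #5:6@96 #3:10@105]
After op 6 [order #6] limit_sell(price=101, qty=4): fills=none; bids=[-] asks=[#2:10@95 #5:6@96 #6:4@101 #3:10@105]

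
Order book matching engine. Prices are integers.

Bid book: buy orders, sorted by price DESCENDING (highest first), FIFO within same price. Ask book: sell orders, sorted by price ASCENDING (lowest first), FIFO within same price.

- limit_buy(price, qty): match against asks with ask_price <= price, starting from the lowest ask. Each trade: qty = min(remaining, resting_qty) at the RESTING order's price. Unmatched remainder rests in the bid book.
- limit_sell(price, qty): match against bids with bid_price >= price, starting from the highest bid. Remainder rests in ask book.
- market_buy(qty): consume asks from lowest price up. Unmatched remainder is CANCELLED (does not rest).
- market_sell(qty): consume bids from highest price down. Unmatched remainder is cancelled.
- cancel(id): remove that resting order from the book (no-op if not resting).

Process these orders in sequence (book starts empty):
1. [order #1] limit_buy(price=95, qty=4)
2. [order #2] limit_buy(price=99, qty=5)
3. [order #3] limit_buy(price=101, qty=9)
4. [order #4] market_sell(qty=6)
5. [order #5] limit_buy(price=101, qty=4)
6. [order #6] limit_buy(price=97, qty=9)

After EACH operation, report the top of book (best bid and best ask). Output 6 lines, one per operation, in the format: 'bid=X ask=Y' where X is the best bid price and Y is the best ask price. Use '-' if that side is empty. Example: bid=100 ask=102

After op 1 [order #1] limit_buy(price=95, qty=4): fills=none; bids=[#1:4@95] asks=[-]
After op 2 [order #2] limit_buy(price=99, qty=5): fills=none; bids=[#2:5@99 #1:4@95] asks=[-]
After op 3 [order #3] limit_buy(price=101, qty=9): fills=none; bids=[#3:9@101 #2:5@99 #1:4@95] asks=[-]
After op 4 [order #4] market_sell(qty=6): fills=#3x#4:6@101; bids=[#3:3@101 #2:5@99 #1:4@95] asks=[-]
After op 5 [order #5] limit_buy(price=101, qty=4): fills=none; bids=[#3:3@101 #5:4@101 #2:5@99 #1:4@95] asks=[-]
After op 6 [order #6] limit_buy(price=97, qty=9): fills=none; bids=[#3:3@101 #5:4@101 #2:5@99 #6:9@97 #1:4@95] asks=[-]

Answer: bid=95 ask=-
bid=99 ask=-
bid=101 ask=-
bid=101 ask=-
bid=101 ask=-
bid=101 ask=-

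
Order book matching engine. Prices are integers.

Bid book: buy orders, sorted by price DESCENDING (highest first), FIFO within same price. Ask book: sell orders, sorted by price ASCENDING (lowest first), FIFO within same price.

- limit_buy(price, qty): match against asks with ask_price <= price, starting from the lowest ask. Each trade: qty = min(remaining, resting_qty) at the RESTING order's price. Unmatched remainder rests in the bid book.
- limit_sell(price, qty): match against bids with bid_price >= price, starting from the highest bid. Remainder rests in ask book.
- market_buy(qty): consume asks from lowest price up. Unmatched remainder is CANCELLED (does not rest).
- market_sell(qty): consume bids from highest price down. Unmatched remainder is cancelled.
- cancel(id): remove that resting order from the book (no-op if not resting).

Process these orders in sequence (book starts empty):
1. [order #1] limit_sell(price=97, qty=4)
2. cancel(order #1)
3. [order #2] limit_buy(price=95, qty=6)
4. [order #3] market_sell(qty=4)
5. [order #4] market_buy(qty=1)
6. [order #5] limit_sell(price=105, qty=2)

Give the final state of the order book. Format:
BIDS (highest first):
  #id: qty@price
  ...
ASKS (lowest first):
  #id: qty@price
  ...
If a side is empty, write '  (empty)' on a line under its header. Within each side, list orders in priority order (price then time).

After op 1 [order #1] limit_sell(price=97, qty=4): fills=none; bids=[-] asks=[#1:4@97]
After op 2 cancel(order #1): fills=none; bids=[-] asks=[-]
After op 3 [order #2] limit_buy(price=95, qty=6): fills=none; bids=[#2:6@95] asks=[-]
After op 4 [order #3] market_sell(qty=4): fills=#2x#3:4@95; bids=[#2:2@95] asks=[-]
After op 5 [order #4] market_buy(qty=1): fills=none; bids=[#2:2@95] asks=[-]
After op 6 [order #5] limit_sell(price=105, qty=2): fills=none; bids=[#2:2@95] asks=[#5:2@105]

Answer: BIDS (highest first):
  #2: 2@95
ASKS (lowest first):
  #5: 2@105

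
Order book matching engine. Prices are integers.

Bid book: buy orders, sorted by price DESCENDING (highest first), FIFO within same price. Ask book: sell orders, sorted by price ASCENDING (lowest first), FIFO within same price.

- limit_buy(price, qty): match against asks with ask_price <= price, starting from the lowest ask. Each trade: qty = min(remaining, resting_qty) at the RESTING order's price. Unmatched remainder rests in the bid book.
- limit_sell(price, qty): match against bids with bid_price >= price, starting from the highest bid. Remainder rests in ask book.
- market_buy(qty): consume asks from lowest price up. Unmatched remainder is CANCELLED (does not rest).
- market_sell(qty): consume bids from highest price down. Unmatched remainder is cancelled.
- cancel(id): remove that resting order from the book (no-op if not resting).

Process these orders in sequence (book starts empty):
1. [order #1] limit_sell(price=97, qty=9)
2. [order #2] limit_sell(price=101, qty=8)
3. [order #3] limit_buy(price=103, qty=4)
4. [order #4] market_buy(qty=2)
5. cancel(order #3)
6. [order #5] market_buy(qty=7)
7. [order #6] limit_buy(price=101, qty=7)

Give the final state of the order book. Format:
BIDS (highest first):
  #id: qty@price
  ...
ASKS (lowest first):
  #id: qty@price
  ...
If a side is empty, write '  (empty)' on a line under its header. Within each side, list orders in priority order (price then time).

Answer: BIDS (highest first):
  #6: 3@101
ASKS (lowest first):
  (empty)

Derivation:
After op 1 [order #1] limit_sell(price=97, qty=9): fills=none; bids=[-] asks=[#1:9@97]
After op 2 [order #2] limit_sell(price=101, qty=8): fills=none; bids=[-] asks=[#1:9@97 #2:8@101]
After op 3 [order #3] limit_buy(price=103, qty=4): fills=#3x#1:4@97; bids=[-] asks=[#1:5@97 #2:8@101]
After op 4 [order #4] market_buy(qty=2): fills=#4x#1:2@97; bids=[-] asks=[#1:3@97 #2:8@101]
After op 5 cancel(order #3): fills=none; bids=[-] asks=[#1:3@97 #2:8@101]
After op 6 [order #5] market_buy(qty=7): fills=#5x#1:3@97 #5x#2:4@101; bids=[-] asks=[#2:4@101]
After op 7 [order #6] limit_buy(price=101, qty=7): fills=#6x#2:4@101; bids=[#6:3@101] asks=[-]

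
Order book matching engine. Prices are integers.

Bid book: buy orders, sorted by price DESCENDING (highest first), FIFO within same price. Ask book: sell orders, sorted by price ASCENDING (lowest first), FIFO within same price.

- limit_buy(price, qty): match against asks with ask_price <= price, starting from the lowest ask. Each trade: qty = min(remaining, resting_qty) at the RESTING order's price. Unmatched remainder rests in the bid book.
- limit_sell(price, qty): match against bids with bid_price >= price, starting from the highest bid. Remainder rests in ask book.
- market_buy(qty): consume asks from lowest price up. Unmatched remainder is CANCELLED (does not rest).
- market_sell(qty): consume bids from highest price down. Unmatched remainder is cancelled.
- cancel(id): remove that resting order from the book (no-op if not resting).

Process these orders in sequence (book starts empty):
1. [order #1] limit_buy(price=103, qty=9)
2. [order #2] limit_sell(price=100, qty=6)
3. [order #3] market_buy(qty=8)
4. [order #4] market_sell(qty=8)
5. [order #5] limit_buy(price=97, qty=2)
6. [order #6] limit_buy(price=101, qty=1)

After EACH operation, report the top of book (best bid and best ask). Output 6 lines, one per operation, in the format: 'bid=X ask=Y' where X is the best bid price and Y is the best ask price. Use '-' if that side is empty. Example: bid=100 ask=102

Answer: bid=103 ask=-
bid=103 ask=-
bid=103 ask=-
bid=- ask=-
bid=97 ask=-
bid=101 ask=-

Derivation:
After op 1 [order #1] limit_buy(price=103, qty=9): fills=none; bids=[#1:9@103] asks=[-]
After op 2 [order #2] limit_sell(price=100, qty=6): fills=#1x#2:6@103; bids=[#1:3@103] asks=[-]
After op 3 [order #3] market_buy(qty=8): fills=none; bids=[#1:3@103] asks=[-]
After op 4 [order #4] market_sell(qty=8): fills=#1x#4:3@103; bids=[-] asks=[-]
After op 5 [order #5] limit_buy(price=97, qty=2): fills=none; bids=[#5:2@97] asks=[-]
After op 6 [order #6] limit_buy(price=101, qty=1): fills=none; bids=[#6:1@101 #5:2@97] asks=[-]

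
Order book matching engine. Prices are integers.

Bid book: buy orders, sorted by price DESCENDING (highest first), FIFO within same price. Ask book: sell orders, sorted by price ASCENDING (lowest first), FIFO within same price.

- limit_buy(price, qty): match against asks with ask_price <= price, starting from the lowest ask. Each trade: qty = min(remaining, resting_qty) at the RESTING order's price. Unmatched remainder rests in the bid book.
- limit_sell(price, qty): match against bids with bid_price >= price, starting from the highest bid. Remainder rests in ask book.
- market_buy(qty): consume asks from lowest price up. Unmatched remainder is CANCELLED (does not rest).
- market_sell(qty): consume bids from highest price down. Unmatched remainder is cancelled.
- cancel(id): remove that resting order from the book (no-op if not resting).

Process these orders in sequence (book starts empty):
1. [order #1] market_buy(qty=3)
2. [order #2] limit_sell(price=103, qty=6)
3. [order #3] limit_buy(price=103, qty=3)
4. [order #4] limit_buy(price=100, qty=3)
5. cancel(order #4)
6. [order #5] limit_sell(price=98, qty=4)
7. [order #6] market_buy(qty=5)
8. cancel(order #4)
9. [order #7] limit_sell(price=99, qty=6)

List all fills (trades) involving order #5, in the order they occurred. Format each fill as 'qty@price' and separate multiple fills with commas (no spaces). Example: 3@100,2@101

Answer: 4@98

Derivation:
After op 1 [order #1] market_buy(qty=3): fills=none; bids=[-] asks=[-]
After op 2 [order #2] limit_sell(price=103, qty=6): fills=none; bids=[-] asks=[#2:6@103]
After op 3 [order #3] limit_buy(price=103, qty=3): fills=#3x#2:3@103; bids=[-] asks=[#2:3@103]
After op 4 [order #4] limit_buy(price=100, qty=3): fills=none; bids=[#4:3@100] asks=[#2:3@103]
After op 5 cancel(order #4): fills=none; bids=[-] asks=[#2:3@103]
After op 6 [order #5] limit_sell(price=98, qty=4): fills=none; bids=[-] asks=[#5:4@98 #2:3@103]
After op 7 [order #6] market_buy(qty=5): fills=#6x#5:4@98 #6x#2:1@103; bids=[-] asks=[#2:2@103]
After op 8 cancel(order #4): fills=none; bids=[-] asks=[#2:2@103]
After op 9 [order #7] limit_sell(price=99, qty=6): fills=none; bids=[-] asks=[#7:6@99 #2:2@103]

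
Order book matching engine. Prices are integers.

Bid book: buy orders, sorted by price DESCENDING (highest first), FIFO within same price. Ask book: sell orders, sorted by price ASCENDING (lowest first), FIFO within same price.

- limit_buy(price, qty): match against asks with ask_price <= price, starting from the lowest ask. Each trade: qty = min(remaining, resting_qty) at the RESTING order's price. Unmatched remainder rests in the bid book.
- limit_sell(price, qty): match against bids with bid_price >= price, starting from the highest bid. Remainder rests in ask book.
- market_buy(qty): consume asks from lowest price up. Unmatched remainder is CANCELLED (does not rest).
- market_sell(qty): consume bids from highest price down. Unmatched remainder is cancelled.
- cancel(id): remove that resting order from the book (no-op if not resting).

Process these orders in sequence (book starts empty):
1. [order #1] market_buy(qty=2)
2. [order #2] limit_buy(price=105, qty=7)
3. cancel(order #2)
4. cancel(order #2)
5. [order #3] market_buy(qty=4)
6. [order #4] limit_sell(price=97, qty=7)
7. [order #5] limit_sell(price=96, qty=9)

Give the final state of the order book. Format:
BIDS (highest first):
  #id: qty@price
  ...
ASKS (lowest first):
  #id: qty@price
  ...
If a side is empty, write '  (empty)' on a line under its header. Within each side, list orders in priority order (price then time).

After op 1 [order #1] market_buy(qty=2): fills=none; bids=[-] asks=[-]
After op 2 [order #2] limit_buy(price=105, qty=7): fills=none; bids=[#2:7@105] asks=[-]
After op 3 cancel(order #2): fills=none; bids=[-] asks=[-]
After op 4 cancel(order #2): fills=none; bids=[-] asks=[-]
After op 5 [order #3] market_buy(qty=4): fills=none; bids=[-] asks=[-]
After op 6 [order #4] limit_sell(price=97, qty=7): fills=none; bids=[-] asks=[#4:7@97]
After op 7 [order #5] limit_sell(price=96, qty=9): fills=none; bids=[-] asks=[#5:9@96 #4:7@97]

Answer: BIDS (highest first):
  (empty)
ASKS (lowest first):
  #5: 9@96
  #4: 7@97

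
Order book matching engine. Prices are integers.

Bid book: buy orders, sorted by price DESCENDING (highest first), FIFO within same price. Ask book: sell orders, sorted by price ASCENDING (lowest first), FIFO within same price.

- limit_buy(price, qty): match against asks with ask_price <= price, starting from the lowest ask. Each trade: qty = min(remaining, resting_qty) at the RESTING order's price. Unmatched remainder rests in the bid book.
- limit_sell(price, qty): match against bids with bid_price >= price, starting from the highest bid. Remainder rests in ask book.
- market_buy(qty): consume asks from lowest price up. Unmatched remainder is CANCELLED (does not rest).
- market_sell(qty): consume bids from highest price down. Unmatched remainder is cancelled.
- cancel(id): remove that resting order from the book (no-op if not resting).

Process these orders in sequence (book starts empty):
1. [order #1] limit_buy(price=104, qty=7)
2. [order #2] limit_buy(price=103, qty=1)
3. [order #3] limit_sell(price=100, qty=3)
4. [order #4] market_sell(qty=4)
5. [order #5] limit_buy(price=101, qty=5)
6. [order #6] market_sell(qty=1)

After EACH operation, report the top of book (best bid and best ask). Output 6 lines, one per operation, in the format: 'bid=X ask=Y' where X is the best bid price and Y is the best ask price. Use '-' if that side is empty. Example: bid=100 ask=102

After op 1 [order #1] limit_buy(price=104, qty=7): fills=none; bids=[#1:7@104] asks=[-]
After op 2 [order #2] limit_buy(price=103, qty=1): fills=none; bids=[#1:7@104 #2:1@103] asks=[-]
After op 3 [order #3] limit_sell(price=100, qty=3): fills=#1x#3:3@104; bids=[#1:4@104 #2:1@103] asks=[-]
After op 4 [order #4] market_sell(qty=4): fills=#1x#4:4@104; bids=[#2:1@103] asks=[-]
After op 5 [order #5] limit_buy(price=101, qty=5): fills=none; bids=[#2:1@103 #5:5@101] asks=[-]
After op 6 [order #6] market_sell(qty=1): fills=#2x#6:1@103; bids=[#5:5@101] asks=[-]

Answer: bid=104 ask=-
bid=104 ask=-
bid=104 ask=-
bid=103 ask=-
bid=103 ask=-
bid=101 ask=-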